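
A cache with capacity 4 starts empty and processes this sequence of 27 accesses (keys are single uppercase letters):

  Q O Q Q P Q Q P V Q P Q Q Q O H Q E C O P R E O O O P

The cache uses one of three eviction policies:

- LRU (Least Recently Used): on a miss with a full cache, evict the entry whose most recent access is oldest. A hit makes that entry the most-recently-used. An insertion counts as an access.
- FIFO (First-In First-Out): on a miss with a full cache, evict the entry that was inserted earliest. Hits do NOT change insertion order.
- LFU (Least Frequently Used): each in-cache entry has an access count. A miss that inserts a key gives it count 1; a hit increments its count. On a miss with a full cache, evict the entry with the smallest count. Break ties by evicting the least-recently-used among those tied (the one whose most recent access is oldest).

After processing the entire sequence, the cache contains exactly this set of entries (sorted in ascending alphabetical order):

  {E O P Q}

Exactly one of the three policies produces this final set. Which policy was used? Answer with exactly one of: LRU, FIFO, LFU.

Simulating under each policy and comparing final sets:
  LRU: final set = {E O P R} -> differs
  FIFO: final set = {E O P R} -> differs
  LFU: final set = {E O P Q} -> MATCHES target
Only LFU produces the target set.

Answer: LFU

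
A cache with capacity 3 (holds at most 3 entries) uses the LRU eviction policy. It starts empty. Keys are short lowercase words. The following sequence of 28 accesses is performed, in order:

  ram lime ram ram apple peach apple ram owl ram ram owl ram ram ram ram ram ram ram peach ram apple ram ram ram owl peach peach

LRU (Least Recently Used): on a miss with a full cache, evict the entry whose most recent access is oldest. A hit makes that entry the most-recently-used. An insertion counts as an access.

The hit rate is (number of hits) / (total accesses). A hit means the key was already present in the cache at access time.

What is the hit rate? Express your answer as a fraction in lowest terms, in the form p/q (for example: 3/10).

Answer: 19/28

Derivation:
LRU simulation (capacity=3):
  1. access ram: MISS. Cache (LRU->MRU): [ram]
  2. access lime: MISS. Cache (LRU->MRU): [ram lime]
  3. access ram: HIT. Cache (LRU->MRU): [lime ram]
  4. access ram: HIT. Cache (LRU->MRU): [lime ram]
  5. access apple: MISS. Cache (LRU->MRU): [lime ram apple]
  6. access peach: MISS, evict lime. Cache (LRU->MRU): [ram apple peach]
  7. access apple: HIT. Cache (LRU->MRU): [ram peach apple]
  8. access ram: HIT. Cache (LRU->MRU): [peach apple ram]
  9. access owl: MISS, evict peach. Cache (LRU->MRU): [apple ram owl]
  10. access ram: HIT. Cache (LRU->MRU): [apple owl ram]
  11. access ram: HIT. Cache (LRU->MRU): [apple owl ram]
  12. access owl: HIT. Cache (LRU->MRU): [apple ram owl]
  13. access ram: HIT. Cache (LRU->MRU): [apple owl ram]
  14. access ram: HIT. Cache (LRU->MRU): [apple owl ram]
  15. access ram: HIT. Cache (LRU->MRU): [apple owl ram]
  16. access ram: HIT. Cache (LRU->MRU): [apple owl ram]
  17. access ram: HIT. Cache (LRU->MRU): [apple owl ram]
  18. access ram: HIT. Cache (LRU->MRU): [apple owl ram]
  19. access ram: HIT. Cache (LRU->MRU): [apple owl ram]
  20. access peach: MISS, evict apple. Cache (LRU->MRU): [owl ram peach]
  21. access ram: HIT. Cache (LRU->MRU): [owl peach ram]
  22. access apple: MISS, evict owl. Cache (LRU->MRU): [peach ram apple]
  23. access ram: HIT. Cache (LRU->MRU): [peach apple ram]
  24. access ram: HIT. Cache (LRU->MRU): [peach apple ram]
  25. access ram: HIT. Cache (LRU->MRU): [peach apple ram]
  26. access owl: MISS, evict peach. Cache (LRU->MRU): [apple ram owl]
  27. access peach: MISS, evict apple. Cache (LRU->MRU): [ram owl peach]
  28. access peach: HIT. Cache (LRU->MRU): [ram owl peach]
Total: 19 hits, 9 misses, 6 evictions

Hit rate = 19/28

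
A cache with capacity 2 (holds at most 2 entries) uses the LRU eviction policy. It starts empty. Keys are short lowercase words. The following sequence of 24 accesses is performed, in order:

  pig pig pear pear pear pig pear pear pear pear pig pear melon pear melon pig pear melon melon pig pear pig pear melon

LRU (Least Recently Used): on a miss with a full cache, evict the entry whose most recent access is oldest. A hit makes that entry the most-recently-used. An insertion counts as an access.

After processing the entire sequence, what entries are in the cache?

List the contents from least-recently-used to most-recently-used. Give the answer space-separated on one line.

LRU simulation (capacity=2):
  1. access pig: MISS. Cache (LRU->MRU): [pig]
  2. access pig: HIT. Cache (LRU->MRU): [pig]
  3. access pear: MISS. Cache (LRU->MRU): [pig pear]
  4. access pear: HIT. Cache (LRU->MRU): [pig pear]
  5. access pear: HIT. Cache (LRU->MRU): [pig pear]
  6. access pig: HIT. Cache (LRU->MRU): [pear pig]
  7. access pear: HIT. Cache (LRU->MRU): [pig pear]
  8. access pear: HIT. Cache (LRU->MRU): [pig pear]
  9. access pear: HIT. Cache (LRU->MRU): [pig pear]
  10. access pear: HIT. Cache (LRU->MRU): [pig pear]
  11. access pig: HIT. Cache (LRU->MRU): [pear pig]
  12. access pear: HIT. Cache (LRU->MRU): [pig pear]
  13. access melon: MISS, evict pig. Cache (LRU->MRU): [pear melon]
  14. access pear: HIT. Cache (LRU->MRU): [melon pear]
  15. access melon: HIT. Cache (LRU->MRU): [pear melon]
  16. access pig: MISS, evict pear. Cache (LRU->MRU): [melon pig]
  17. access pear: MISS, evict melon. Cache (LRU->MRU): [pig pear]
  18. access melon: MISS, evict pig. Cache (LRU->MRU): [pear melon]
  19. access melon: HIT. Cache (LRU->MRU): [pear melon]
  20. access pig: MISS, evict pear. Cache (LRU->MRU): [melon pig]
  21. access pear: MISS, evict melon. Cache (LRU->MRU): [pig pear]
  22. access pig: HIT. Cache (LRU->MRU): [pear pig]
  23. access pear: HIT. Cache (LRU->MRU): [pig pear]
  24. access melon: MISS, evict pig. Cache (LRU->MRU): [pear melon]
Total: 15 hits, 9 misses, 7 evictions

Answer: pear melon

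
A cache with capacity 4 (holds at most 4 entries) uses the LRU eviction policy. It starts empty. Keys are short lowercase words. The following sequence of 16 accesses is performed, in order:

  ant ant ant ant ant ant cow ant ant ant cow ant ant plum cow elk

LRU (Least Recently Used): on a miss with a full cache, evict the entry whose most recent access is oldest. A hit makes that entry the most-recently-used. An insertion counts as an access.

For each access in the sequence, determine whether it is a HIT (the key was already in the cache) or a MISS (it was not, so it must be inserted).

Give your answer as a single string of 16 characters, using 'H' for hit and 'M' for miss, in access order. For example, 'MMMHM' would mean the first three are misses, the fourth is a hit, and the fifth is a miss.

Answer: MHHHHHMHHHHHHMHM

Derivation:
LRU simulation (capacity=4):
  1. access ant: MISS. Cache (LRU->MRU): [ant]
  2. access ant: HIT. Cache (LRU->MRU): [ant]
  3. access ant: HIT. Cache (LRU->MRU): [ant]
  4. access ant: HIT. Cache (LRU->MRU): [ant]
  5. access ant: HIT. Cache (LRU->MRU): [ant]
  6. access ant: HIT. Cache (LRU->MRU): [ant]
  7. access cow: MISS. Cache (LRU->MRU): [ant cow]
  8. access ant: HIT. Cache (LRU->MRU): [cow ant]
  9. access ant: HIT. Cache (LRU->MRU): [cow ant]
  10. access ant: HIT. Cache (LRU->MRU): [cow ant]
  11. access cow: HIT. Cache (LRU->MRU): [ant cow]
  12. access ant: HIT. Cache (LRU->MRU): [cow ant]
  13. access ant: HIT. Cache (LRU->MRU): [cow ant]
  14. access plum: MISS. Cache (LRU->MRU): [cow ant plum]
  15. access cow: HIT. Cache (LRU->MRU): [ant plum cow]
  16. access elk: MISS. Cache (LRU->MRU): [ant plum cow elk]
Total: 12 hits, 4 misses, 0 evictions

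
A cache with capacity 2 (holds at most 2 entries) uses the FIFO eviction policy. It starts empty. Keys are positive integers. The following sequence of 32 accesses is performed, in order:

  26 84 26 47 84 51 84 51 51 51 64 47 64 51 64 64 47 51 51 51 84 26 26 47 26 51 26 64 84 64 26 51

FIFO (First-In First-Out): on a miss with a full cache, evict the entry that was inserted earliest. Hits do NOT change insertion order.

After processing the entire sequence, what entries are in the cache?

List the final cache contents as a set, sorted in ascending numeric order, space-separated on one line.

FIFO simulation (capacity=2):
  1. access 26: MISS. Cache (old->new): [26]
  2. access 84: MISS. Cache (old->new): [26 84]
  3. access 26: HIT. Cache (old->new): [26 84]
  4. access 47: MISS, evict 26. Cache (old->new): [84 47]
  5. access 84: HIT. Cache (old->new): [84 47]
  6. access 51: MISS, evict 84. Cache (old->new): [47 51]
  7. access 84: MISS, evict 47. Cache (old->new): [51 84]
  8. access 51: HIT. Cache (old->new): [51 84]
  9. access 51: HIT. Cache (old->new): [51 84]
  10. access 51: HIT. Cache (old->new): [51 84]
  11. access 64: MISS, evict 51. Cache (old->new): [84 64]
  12. access 47: MISS, evict 84. Cache (old->new): [64 47]
  13. access 64: HIT. Cache (old->new): [64 47]
  14. access 51: MISS, evict 64. Cache (old->new): [47 51]
  15. access 64: MISS, evict 47. Cache (old->new): [51 64]
  16. access 64: HIT. Cache (old->new): [51 64]
  17. access 47: MISS, evict 51. Cache (old->new): [64 47]
  18. access 51: MISS, evict 64. Cache (old->new): [47 51]
  19. access 51: HIT. Cache (old->new): [47 51]
  20. access 51: HIT. Cache (old->new): [47 51]
  21. access 84: MISS, evict 47. Cache (old->new): [51 84]
  22. access 26: MISS, evict 51. Cache (old->new): [84 26]
  23. access 26: HIT. Cache (old->new): [84 26]
  24. access 47: MISS, evict 84. Cache (old->new): [26 47]
  25. access 26: HIT. Cache (old->new): [26 47]
  26. access 51: MISS, evict 26. Cache (old->new): [47 51]
  27. access 26: MISS, evict 47. Cache (old->new): [51 26]
  28. access 64: MISS, evict 51. Cache (old->new): [26 64]
  29. access 84: MISS, evict 26. Cache (old->new): [64 84]
  30. access 64: HIT. Cache (old->new): [64 84]
  31. access 26: MISS, evict 64. Cache (old->new): [84 26]
  32. access 51: MISS, evict 84. Cache (old->new): [26 51]
Total: 12 hits, 20 misses, 18 evictions

Answer: 26 51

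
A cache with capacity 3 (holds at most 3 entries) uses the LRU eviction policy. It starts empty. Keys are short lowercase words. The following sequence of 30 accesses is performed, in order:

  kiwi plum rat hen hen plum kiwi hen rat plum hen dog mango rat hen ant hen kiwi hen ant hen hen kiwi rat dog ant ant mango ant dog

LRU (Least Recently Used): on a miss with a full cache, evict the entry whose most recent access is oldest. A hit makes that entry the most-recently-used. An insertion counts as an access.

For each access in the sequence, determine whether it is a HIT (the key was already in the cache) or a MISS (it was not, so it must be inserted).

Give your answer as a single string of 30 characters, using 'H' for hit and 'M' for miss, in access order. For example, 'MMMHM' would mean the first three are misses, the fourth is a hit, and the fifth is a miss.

LRU simulation (capacity=3):
  1. access kiwi: MISS. Cache (LRU->MRU): [kiwi]
  2. access plum: MISS. Cache (LRU->MRU): [kiwi plum]
  3. access rat: MISS. Cache (LRU->MRU): [kiwi plum rat]
  4. access hen: MISS, evict kiwi. Cache (LRU->MRU): [plum rat hen]
  5. access hen: HIT. Cache (LRU->MRU): [plum rat hen]
  6. access plum: HIT. Cache (LRU->MRU): [rat hen plum]
  7. access kiwi: MISS, evict rat. Cache (LRU->MRU): [hen plum kiwi]
  8. access hen: HIT. Cache (LRU->MRU): [plum kiwi hen]
  9. access rat: MISS, evict plum. Cache (LRU->MRU): [kiwi hen rat]
  10. access plum: MISS, evict kiwi. Cache (LRU->MRU): [hen rat plum]
  11. access hen: HIT. Cache (LRU->MRU): [rat plum hen]
  12. access dog: MISS, evict rat. Cache (LRU->MRU): [plum hen dog]
  13. access mango: MISS, evict plum. Cache (LRU->MRU): [hen dog mango]
  14. access rat: MISS, evict hen. Cache (LRU->MRU): [dog mango rat]
  15. access hen: MISS, evict dog. Cache (LRU->MRU): [mango rat hen]
  16. access ant: MISS, evict mango. Cache (LRU->MRU): [rat hen ant]
  17. access hen: HIT. Cache (LRU->MRU): [rat ant hen]
  18. access kiwi: MISS, evict rat. Cache (LRU->MRU): [ant hen kiwi]
  19. access hen: HIT. Cache (LRU->MRU): [ant kiwi hen]
  20. access ant: HIT. Cache (LRU->MRU): [kiwi hen ant]
  21. access hen: HIT. Cache (LRU->MRU): [kiwi ant hen]
  22. access hen: HIT. Cache (LRU->MRU): [kiwi ant hen]
  23. access kiwi: HIT. Cache (LRU->MRU): [ant hen kiwi]
  24. access rat: MISS, evict ant. Cache (LRU->MRU): [hen kiwi rat]
  25. access dog: MISS, evict hen. Cache (LRU->MRU): [kiwi rat dog]
  26. access ant: MISS, evict kiwi. Cache (LRU->MRU): [rat dog ant]
  27. access ant: HIT. Cache (LRU->MRU): [rat dog ant]
  28. access mango: MISS, evict rat. Cache (LRU->MRU): [dog ant mango]
  29. access ant: HIT. Cache (LRU->MRU): [dog mango ant]
  30. access dog: HIT. Cache (LRU->MRU): [mango ant dog]
Total: 13 hits, 17 misses, 14 evictions

Answer: MMMMHHMHMMHMMMMMHMHHHHHMMMHMHH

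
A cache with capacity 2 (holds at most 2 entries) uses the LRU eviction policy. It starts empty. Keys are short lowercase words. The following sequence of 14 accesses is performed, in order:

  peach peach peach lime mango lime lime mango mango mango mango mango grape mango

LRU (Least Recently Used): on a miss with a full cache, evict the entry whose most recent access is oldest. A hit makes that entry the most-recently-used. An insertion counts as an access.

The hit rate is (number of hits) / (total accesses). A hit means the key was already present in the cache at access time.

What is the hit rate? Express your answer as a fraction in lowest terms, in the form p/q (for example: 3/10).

Answer: 5/7

Derivation:
LRU simulation (capacity=2):
  1. access peach: MISS. Cache (LRU->MRU): [peach]
  2. access peach: HIT. Cache (LRU->MRU): [peach]
  3. access peach: HIT. Cache (LRU->MRU): [peach]
  4. access lime: MISS. Cache (LRU->MRU): [peach lime]
  5. access mango: MISS, evict peach. Cache (LRU->MRU): [lime mango]
  6. access lime: HIT. Cache (LRU->MRU): [mango lime]
  7. access lime: HIT. Cache (LRU->MRU): [mango lime]
  8. access mango: HIT. Cache (LRU->MRU): [lime mango]
  9. access mango: HIT. Cache (LRU->MRU): [lime mango]
  10. access mango: HIT. Cache (LRU->MRU): [lime mango]
  11. access mango: HIT. Cache (LRU->MRU): [lime mango]
  12. access mango: HIT. Cache (LRU->MRU): [lime mango]
  13. access grape: MISS, evict lime. Cache (LRU->MRU): [mango grape]
  14. access mango: HIT. Cache (LRU->MRU): [grape mango]
Total: 10 hits, 4 misses, 2 evictions

Hit rate = 10/14 = 5/7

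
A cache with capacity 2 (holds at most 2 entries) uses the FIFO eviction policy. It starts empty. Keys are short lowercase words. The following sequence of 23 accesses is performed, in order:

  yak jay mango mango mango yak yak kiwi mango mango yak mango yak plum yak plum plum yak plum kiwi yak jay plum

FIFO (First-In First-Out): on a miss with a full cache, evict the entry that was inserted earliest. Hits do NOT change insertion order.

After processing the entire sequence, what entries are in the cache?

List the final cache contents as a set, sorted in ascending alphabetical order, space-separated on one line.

Answer: jay plum

Derivation:
FIFO simulation (capacity=2):
  1. access yak: MISS. Cache (old->new): [yak]
  2. access jay: MISS. Cache (old->new): [yak jay]
  3. access mango: MISS, evict yak. Cache (old->new): [jay mango]
  4. access mango: HIT. Cache (old->new): [jay mango]
  5. access mango: HIT. Cache (old->new): [jay mango]
  6. access yak: MISS, evict jay. Cache (old->new): [mango yak]
  7. access yak: HIT. Cache (old->new): [mango yak]
  8. access kiwi: MISS, evict mango. Cache (old->new): [yak kiwi]
  9. access mango: MISS, evict yak. Cache (old->new): [kiwi mango]
  10. access mango: HIT. Cache (old->new): [kiwi mango]
  11. access yak: MISS, evict kiwi. Cache (old->new): [mango yak]
  12. access mango: HIT. Cache (old->new): [mango yak]
  13. access yak: HIT. Cache (old->new): [mango yak]
  14. access plum: MISS, evict mango. Cache (old->new): [yak plum]
  15. access yak: HIT. Cache (old->new): [yak plum]
  16. access plum: HIT. Cache (old->new): [yak plum]
  17. access plum: HIT. Cache (old->new): [yak plum]
  18. access yak: HIT. Cache (old->new): [yak plum]
  19. access plum: HIT. Cache (old->new): [yak plum]
  20. access kiwi: MISS, evict yak. Cache (old->new): [plum kiwi]
  21. access yak: MISS, evict plum. Cache (old->new): [kiwi yak]
  22. access jay: MISS, evict kiwi. Cache (old->new): [yak jay]
  23. access plum: MISS, evict yak. Cache (old->new): [jay plum]
Total: 11 hits, 12 misses, 10 evictions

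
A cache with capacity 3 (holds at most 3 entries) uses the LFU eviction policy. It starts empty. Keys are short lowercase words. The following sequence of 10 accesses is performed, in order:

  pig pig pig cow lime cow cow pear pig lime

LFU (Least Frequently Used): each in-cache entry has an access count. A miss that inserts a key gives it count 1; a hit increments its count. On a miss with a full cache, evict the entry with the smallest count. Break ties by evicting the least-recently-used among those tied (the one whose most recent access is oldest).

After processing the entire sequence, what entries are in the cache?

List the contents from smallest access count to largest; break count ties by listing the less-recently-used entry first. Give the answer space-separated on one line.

LFU simulation (capacity=3):
  1. access pig: MISS. Cache: [pig(c=1)]
  2. access pig: HIT, count now 2. Cache: [pig(c=2)]
  3. access pig: HIT, count now 3. Cache: [pig(c=3)]
  4. access cow: MISS. Cache: [cow(c=1) pig(c=3)]
  5. access lime: MISS. Cache: [cow(c=1) lime(c=1) pig(c=3)]
  6. access cow: HIT, count now 2. Cache: [lime(c=1) cow(c=2) pig(c=3)]
  7. access cow: HIT, count now 3. Cache: [lime(c=1) pig(c=3) cow(c=3)]
  8. access pear: MISS, evict lime(c=1). Cache: [pear(c=1) pig(c=3) cow(c=3)]
  9. access pig: HIT, count now 4. Cache: [pear(c=1) cow(c=3) pig(c=4)]
  10. access lime: MISS, evict pear(c=1). Cache: [lime(c=1) cow(c=3) pig(c=4)]
Total: 5 hits, 5 misses, 2 evictions

Answer: lime cow pig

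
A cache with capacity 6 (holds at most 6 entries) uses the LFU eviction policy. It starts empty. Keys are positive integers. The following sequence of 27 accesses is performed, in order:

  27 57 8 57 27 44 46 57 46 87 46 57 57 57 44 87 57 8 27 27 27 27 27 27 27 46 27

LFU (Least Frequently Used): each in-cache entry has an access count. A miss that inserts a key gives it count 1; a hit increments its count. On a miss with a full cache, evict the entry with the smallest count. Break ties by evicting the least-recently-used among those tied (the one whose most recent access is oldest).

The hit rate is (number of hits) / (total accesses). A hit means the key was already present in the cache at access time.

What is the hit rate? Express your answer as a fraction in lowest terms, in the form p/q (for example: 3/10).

LFU simulation (capacity=6):
  1. access 27: MISS. Cache: [27(c=1)]
  2. access 57: MISS. Cache: [27(c=1) 57(c=1)]
  3. access 8: MISS. Cache: [27(c=1) 57(c=1) 8(c=1)]
  4. access 57: HIT, count now 2. Cache: [27(c=1) 8(c=1) 57(c=2)]
  5. access 27: HIT, count now 2. Cache: [8(c=1) 57(c=2) 27(c=2)]
  6. access 44: MISS. Cache: [8(c=1) 44(c=1) 57(c=2) 27(c=2)]
  7. access 46: MISS. Cache: [8(c=1) 44(c=1) 46(c=1) 57(c=2) 27(c=2)]
  8. access 57: HIT, count now 3. Cache: [8(c=1) 44(c=1) 46(c=1) 27(c=2) 57(c=3)]
  9. access 46: HIT, count now 2. Cache: [8(c=1) 44(c=1) 27(c=2) 46(c=2) 57(c=3)]
  10. access 87: MISS. Cache: [8(c=1) 44(c=1) 87(c=1) 27(c=2) 46(c=2) 57(c=3)]
  11. access 46: HIT, count now 3. Cache: [8(c=1) 44(c=1) 87(c=1) 27(c=2) 57(c=3) 46(c=3)]
  12. access 57: HIT, count now 4. Cache: [8(c=1) 44(c=1) 87(c=1) 27(c=2) 46(c=3) 57(c=4)]
  13. access 57: HIT, count now 5. Cache: [8(c=1) 44(c=1) 87(c=1) 27(c=2) 46(c=3) 57(c=5)]
  14. access 57: HIT, count now 6. Cache: [8(c=1) 44(c=1) 87(c=1) 27(c=2) 46(c=3) 57(c=6)]
  15. access 44: HIT, count now 2. Cache: [8(c=1) 87(c=1) 27(c=2) 44(c=2) 46(c=3) 57(c=6)]
  16. access 87: HIT, count now 2. Cache: [8(c=1) 27(c=2) 44(c=2) 87(c=2) 46(c=3) 57(c=6)]
  17. access 57: HIT, count now 7. Cache: [8(c=1) 27(c=2) 44(c=2) 87(c=2) 46(c=3) 57(c=7)]
  18. access 8: HIT, count now 2. Cache: [27(c=2) 44(c=2) 87(c=2) 8(c=2) 46(c=3) 57(c=7)]
  19. access 27: HIT, count now 3. Cache: [44(c=2) 87(c=2) 8(c=2) 46(c=3) 27(c=3) 57(c=7)]
  20. access 27: HIT, count now 4. Cache: [44(c=2) 87(c=2) 8(c=2) 46(c=3) 27(c=4) 57(c=7)]
  21. access 27: HIT, count now 5. Cache: [44(c=2) 87(c=2) 8(c=2) 46(c=3) 27(c=5) 57(c=7)]
  22. access 27: HIT, count now 6. Cache: [44(c=2) 87(c=2) 8(c=2) 46(c=3) 27(c=6) 57(c=7)]
  23. access 27: HIT, count now 7. Cache: [44(c=2) 87(c=2) 8(c=2) 46(c=3) 57(c=7) 27(c=7)]
  24. access 27: HIT, count now 8. Cache: [44(c=2) 87(c=2) 8(c=2) 46(c=3) 57(c=7) 27(c=8)]
  25. access 27: HIT, count now 9. Cache: [44(c=2) 87(c=2) 8(c=2) 46(c=3) 57(c=7) 27(c=9)]
  26. access 46: HIT, count now 4. Cache: [44(c=2) 87(c=2) 8(c=2) 46(c=4) 57(c=7) 27(c=9)]
  27. access 27: HIT, count now 10. Cache: [44(c=2) 87(c=2) 8(c=2) 46(c=4) 57(c=7) 27(c=10)]
Total: 21 hits, 6 misses, 0 evictions

Hit rate = 21/27 = 7/9

Answer: 7/9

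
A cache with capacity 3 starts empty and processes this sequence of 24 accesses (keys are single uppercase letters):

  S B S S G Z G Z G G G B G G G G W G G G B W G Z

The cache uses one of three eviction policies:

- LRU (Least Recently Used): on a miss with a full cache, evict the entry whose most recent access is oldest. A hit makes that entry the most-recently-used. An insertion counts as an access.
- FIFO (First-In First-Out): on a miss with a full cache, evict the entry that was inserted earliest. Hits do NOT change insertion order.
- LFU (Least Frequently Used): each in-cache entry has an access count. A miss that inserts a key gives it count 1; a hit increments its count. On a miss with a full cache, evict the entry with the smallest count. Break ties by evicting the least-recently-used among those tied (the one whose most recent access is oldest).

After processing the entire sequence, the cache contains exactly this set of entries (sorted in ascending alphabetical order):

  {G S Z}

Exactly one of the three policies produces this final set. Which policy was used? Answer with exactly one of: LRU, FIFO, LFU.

Answer: LFU

Derivation:
Simulating under each policy and comparing final sets:
  LRU: final set = {G W Z} -> differs
  FIFO: final set = {B G Z} -> differs
  LFU: final set = {G S Z} -> MATCHES target
Only LFU produces the target set.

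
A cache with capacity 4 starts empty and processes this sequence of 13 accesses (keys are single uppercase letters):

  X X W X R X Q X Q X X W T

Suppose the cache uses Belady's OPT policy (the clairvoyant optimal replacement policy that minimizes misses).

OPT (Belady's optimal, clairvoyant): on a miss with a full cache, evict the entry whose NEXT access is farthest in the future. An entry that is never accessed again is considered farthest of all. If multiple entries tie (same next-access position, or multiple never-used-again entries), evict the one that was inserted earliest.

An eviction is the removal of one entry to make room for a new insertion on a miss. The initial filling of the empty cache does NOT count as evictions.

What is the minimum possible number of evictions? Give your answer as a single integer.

OPT (Belady) simulation (capacity=4):
  1. access X: MISS. Cache: [X]
  2. access X: HIT. Next use of X: step 4. Cache: [X]
  3. access W: MISS. Cache: [X W]
  4. access X: HIT. Next use of X: step 6. Cache: [X W]
  5. access R: MISS. Cache: [X W R]
  6. access X: HIT. Next use of X: step 8. Cache: [X W R]
  7. access Q: MISS. Cache: [X W R Q]
  8. access X: HIT. Next use of X: step 10. Cache: [X W R Q]
  9. access Q: HIT. Next use of Q: never. Cache: [X W R Q]
  10. access X: HIT. Next use of X: step 11. Cache: [X W R Q]
  11. access X: HIT. Next use of X: never. Cache: [X W R Q]
  12. access W: HIT. Next use of W: never. Cache: [X W R Q]
  13. access T: MISS, evict X (next use: never). Cache: [W R Q T]
Total: 8 hits, 5 misses, 1 evictions

Answer: 1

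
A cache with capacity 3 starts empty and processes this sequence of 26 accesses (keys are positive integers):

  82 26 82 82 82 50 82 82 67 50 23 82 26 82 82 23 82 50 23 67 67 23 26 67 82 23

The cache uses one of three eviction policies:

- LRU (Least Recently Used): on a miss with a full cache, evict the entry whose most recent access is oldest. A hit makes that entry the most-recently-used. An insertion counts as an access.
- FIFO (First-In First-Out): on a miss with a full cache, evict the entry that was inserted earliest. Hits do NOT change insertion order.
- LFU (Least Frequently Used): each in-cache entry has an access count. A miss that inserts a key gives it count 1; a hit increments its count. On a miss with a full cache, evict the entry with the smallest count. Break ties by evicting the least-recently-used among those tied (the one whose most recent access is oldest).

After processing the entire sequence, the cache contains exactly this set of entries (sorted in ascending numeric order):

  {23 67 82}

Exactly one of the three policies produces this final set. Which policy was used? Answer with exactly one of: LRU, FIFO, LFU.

Answer: LRU

Derivation:
Simulating under each policy and comparing final sets:
  LRU: final set = {23 67 82} -> MATCHES target
  FIFO: final set = {23 26 82} -> differs
  LFU: final set = {23 50 82} -> differs
Only LRU produces the target set.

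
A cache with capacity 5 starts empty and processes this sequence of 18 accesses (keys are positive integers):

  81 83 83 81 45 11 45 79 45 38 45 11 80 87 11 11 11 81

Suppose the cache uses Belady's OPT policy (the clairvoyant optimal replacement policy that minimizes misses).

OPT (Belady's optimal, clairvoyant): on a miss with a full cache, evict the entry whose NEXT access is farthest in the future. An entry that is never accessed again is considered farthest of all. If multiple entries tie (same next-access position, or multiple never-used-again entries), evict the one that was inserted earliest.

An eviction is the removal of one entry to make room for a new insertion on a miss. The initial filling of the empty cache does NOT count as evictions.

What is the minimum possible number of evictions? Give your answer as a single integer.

Answer: 3

Derivation:
OPT (Belady) simulation (capacity=5):
  1. access 81: MISS. Cache: [81]
  2. access 83: MISS. Cache: [81 83]
  3. access 83: HIT. Next use of 83: never. Cache: [81 83]
  4. access 81: HIT. Next use of 81: step 18. Cache: [81 83]
  5. access 45: MISS. Cache: [81 83 45]
  6. access 11: MISS. Cache: [81 83 45 11]
  7. access 45: HIT. Next use of 45: step 9. Cache: [81 83 45 11]
  8. access 79: MISS. Cache: [81 83 45 11 79]
  9. access 45: HIT. Next use of 45: step 11. Cache: [81 83 45 11 79]
  10. access 38: MISS, evict 83 (next use: never). Cache: [81 45 11 79 38]
  11. access 45: HIT. Next use of 45: never. Cache: [81 45 11 79 38]
  12. access 11: HIT. Next use of 11: step 15. Cache: [81 45 11 79 38]
  13. access 80: MISS, evict 45 (next use: never). Cache: [81 11 79 38 80]
  14. access 87: MISS, evict 79 (next use: never). Cache: [81 11 38 80 87]
  15. access 11: HIT. Next use of 11: step 16. Cache: [81 11 38 80 87]
  16. access 11: HIT. Next use of 11: step 17. Cache: [81 11 38 80 87]
  17. access 11: HIT. Next use of 11: never. Cache: [81 11 38 80 87]
  18. access 81: HIT. Next use of 81: never. Cache: [81 11 38 80 87]
Total: 10 hits, 8 misses, 3 evictions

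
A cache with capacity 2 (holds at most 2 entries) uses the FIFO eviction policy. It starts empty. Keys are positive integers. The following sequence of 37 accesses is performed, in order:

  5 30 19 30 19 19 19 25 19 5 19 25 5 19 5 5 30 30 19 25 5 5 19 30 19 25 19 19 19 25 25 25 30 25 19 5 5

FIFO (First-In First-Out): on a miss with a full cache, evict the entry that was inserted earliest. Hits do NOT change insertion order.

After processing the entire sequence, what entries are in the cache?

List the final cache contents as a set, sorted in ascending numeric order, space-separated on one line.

Answer: 5 19

Derivation:
FIFO simulation (capacity=2):
  1. access 5: MISS. Cache (old->new): [5]
  2. access 30: MISS. Cache (old->new): [5 30]
  3. access 19: MISS, evict 5. Cache (old->new): [30 19]
  4. access 30: HIT. Cache (old->new): [30 19]
  5. access 19: HIT. Cache (old->new): [30 19]
  6. access 19: HIT. Cache (old->new): [30 19]
  7. access 19: HIT. Cache (old->new): [30 19]
  8. access 25: MISS, evict 30. Cache (old->new): [19 25]
  9. access 19: HIT. Cache (old->new): [19 25]
  10. access 5: MISS, evict 19. Cache (old->new): [25 5]
  11. access 19: MISS, evict 25. Cache (old->new): [5 19]
  12. access 25: MISS, evict 5. Cache (old->new): [19 25]
  13. access 5: MISS, evict 19. Cache (old->new): [25 5]
  14. access 19: MISS, evict 25. Cache (old->new): [5 19]
  15. access 5: HIT. Cache (old->new): [5 19]
  16. access 5: HIT. Cache (old->new): [5 19]
  17. access 30: MISS, evict 5. Cache (old->new): [19 30]
  18. access 30: HIT. Cache (old->new): [19 30]
  19. access 19: HIT. Cache (old->new): [19 30]
  20. access 25: MISS, evict 19. Cache (old->new): [30 25]
  21. access 5: MISS, evict 30. Cache (old->new): [25 5]
  22. access 5: HIT. Cache (old->new): [25 5]
  23. access 19: MISS, evict 25. Cache (old->new): [5 19]
  24. access 30: MISS, evict 5. Cache (old->new): [19 30]
  25. access 19: HIT. Cache (old->new): [19 30]
  26. access 25: MISS, evict 19. Cache (old->new): [30 25]
  27. access 19: MISS, evict 30. Cache (old->new): [25 19]
  28. access 19: HIT. Cache (old->new): [25 19]
  29. access 19: HIT. Cache (old->new): [25 19]
  30. access 25: HIT. Cache (old->new): [25 19]
  31. access 25: HIT. Cache (old->new): [25 19]
  32. access 25: HIT. Cache (old->new): [25 19]
  33. access 30: MISS, evict 25. Cache (old->new): [19 30]
  34. access 25: MISS, evict 19. Cache (old->new): [30 25]
  35. access 19: MISS, evict 30. Cache (old->new): [25 19]
  36. access 5: MISS, evict 25. Cache (old->new): [19 5]
  37. access 5: HIT. Cache (old->new): [19 5]
Total: 17 hits, 20 misses, 18 evictions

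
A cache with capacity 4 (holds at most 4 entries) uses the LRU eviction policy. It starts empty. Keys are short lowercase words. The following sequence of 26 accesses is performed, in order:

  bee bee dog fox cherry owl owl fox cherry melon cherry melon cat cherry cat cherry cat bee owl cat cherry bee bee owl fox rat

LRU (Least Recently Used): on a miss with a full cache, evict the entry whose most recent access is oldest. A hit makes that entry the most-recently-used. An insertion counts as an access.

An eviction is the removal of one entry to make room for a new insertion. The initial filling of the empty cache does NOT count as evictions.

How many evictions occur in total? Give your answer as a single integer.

Answer: 7

Derivation:
LRU simulation (capacity=4):
  1. access bee: MISS. Cache (LRU->MRU): [bee]
  2. access bee: HIT. Cache (LRU->MRU): [bee]
  3. access dog: MISS. Cache (LRU->MRU): [bee dog]
  4. access fox: MISS. Cache (LRU->MRU): [bee dog fox]
  5. access cherry: MISS. Cache (LRU->MRU): [bee dog fox cherry]
  6. access owl: MISS, evict bee. Cache (LRU->MRU): [dog fox cherry owl]
  7. access owl: HIT. Cache (LRU->MRU): [dog fox cherry owl]
  8. access fox: HIT. Cache (LRU->MRU): [dog cherry owl fox]
  9. access cherry: HIT. Cache (LRU->MRU): [dog owl fox cherry]
  10. access melon: MISS, evict dog. Cache (LRU->MRU): [owl fox cherry melon]
  11. access cherry: HIT. Cache (LRU->MRU): [owl fox melon cherry]
  12. access melon: HIT. Cache (LRU->MRU): [owl fox cherry melon]
  13. access cat: MISS, evict owl. Cache (LRU->MRU): [fox cherry melon cat]
  14. access cherry: HIT. Cache (LRU->MRU): [fox melon cat cherry]
  15. access cat: HIT. Cache (LRU->MRU): [fox melon cherry cat]
  16. access cherry: HIT. Cache (LRU->MRU): [fox melon cat cherry]
  17. access cat: HIT. Cache (LRU->MRU): [fox melon cherry cat]
  18. access bee: MISS, evict fox. Cache (LRU->MRU): [melon cherry cat bee]
  19. access owl: MISS, evict melon. Cache (LRU->MRU): [cherry cat bee owl]
  20. access cat: HIT. Cache (LRU->MRU): [cherry bee owl cat]
  21. access cherry: HIT. Cache (LRU->MRU): [bee owl cat cherry]
  22. access bee: HIT. Cache (LRU->MRU): [owl cat cherry bee]
  23. access bee: HIT. Cache (LRU->MRU): [owl cat cherry bee]
  24. access owl: HIT. Cache (LRU->MRU): [cat cherry bee owl]
  25. access fox: MISS, evict cat. Cache (LRU->MRU): [cherry bee owl fox]
  26. access rat: MISS, evict cherry. Cache (LRU->MRU): [bee owl fox rat]
Total: 15 hits, 11 misses, 7 evictions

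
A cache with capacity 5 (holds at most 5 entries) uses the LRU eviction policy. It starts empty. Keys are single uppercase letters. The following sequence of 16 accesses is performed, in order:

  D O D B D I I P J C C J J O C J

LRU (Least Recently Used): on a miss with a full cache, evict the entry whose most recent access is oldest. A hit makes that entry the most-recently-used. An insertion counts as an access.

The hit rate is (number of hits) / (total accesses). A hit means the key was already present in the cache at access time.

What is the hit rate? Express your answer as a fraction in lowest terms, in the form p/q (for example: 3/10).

LRU simulation (capacity=5):
  1. access D: MISS. Cache (LRU->MRU): [D]
  2. access O: MISS. Cache (LRU->MRU): [D O]
  3. access D: HIT. Cache (LRU->MRU): [O D]
  4. access B: MISS. Cache (LRU->MRU): [O D B]
  5. access D: HIT. Cache (LRU->MRU): [O B D]
  6. access I: MISS. Cache (LRU->MRU): [O B D I]
  7. access I: HIT. Cache (LRU->MRU): [O B D I]
  8. access P: MISS. Cache (LRU->MRU): [O B D I P]
  9. access J: MISS, evict O. Cache (LRU->MRU): [B D I P J]
  10. access C: MISS, evict B. Cache (LRU->MRU): [D I P J C]
  11. access C: HIT. Cache (LRU->MRU): [D I P J C]
  12. access J: HIT. Cache (LRU->MRU): [D I P C J]
  13. access J: HIT. Cache (LRU->MRU): [D I P C J]
  14. access O: MISS, evict D. Cache (LRU->MRU): [I P C J O]
  15. access C: HIT. Cache (LRU->MRU): [I P J O C]
  16. access J: HIT. Cache (LRU->MRU): [I P O C J]
Total: 8 hits, 8 misses, 3 evictions

Hit rate = 8/16 = 1/2

Answer: 1/2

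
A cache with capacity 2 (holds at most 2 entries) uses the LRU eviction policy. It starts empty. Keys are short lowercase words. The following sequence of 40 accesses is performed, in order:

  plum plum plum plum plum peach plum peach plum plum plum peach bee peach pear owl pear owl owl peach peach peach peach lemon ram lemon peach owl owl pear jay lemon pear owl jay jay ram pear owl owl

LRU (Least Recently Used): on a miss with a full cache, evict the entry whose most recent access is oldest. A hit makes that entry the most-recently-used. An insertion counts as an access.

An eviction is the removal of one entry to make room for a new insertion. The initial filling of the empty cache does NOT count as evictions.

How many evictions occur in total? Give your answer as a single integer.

Answer: 17

Derivation:
LRU simulation (capacity=2):
  1. access plum: MISS. Cache (LRU->MRU): [plum]
  2. access plum: HIT. Cache (LRU->MRU): [plum]
  3. access plum: HIT. Cache (LRU->MRU): [plum]
  4. access plum: HIT. Cache (LRU->MRU): [plum]
  5. access plum: HIT. Cache (LRU->MRU): [plum]
  6. access peach: MISS. Cache (LRU->MRU): [plum peach]
  7. access plum: HIT. Cache (LRU->MRU): [peach plum]
  8. access peach: HIT. Cache (LRU->MRU): [plum peach]
  9. access plum: HIT. Cache (LRU->MRU): [peach plum]
  10. access plum: HIT. Cache (LRU->MRU): [peach plum]
  11. access plum: HIT. Cache (LRU->MRU): [peach plum]
  12. access peach: HIT. Cache (LRU->MRU): [plum peach]
  13. access bee: MISS, evict plum. Cache (LRU->MRU): [peach bee]
  14. access peach: HIT. Cache (LRU->MRU): [bee peach]
  15. access pear: MISS, evict bee. Cache (LRU->MRU): [peach pear]
  16. access owl: MISS, evict peach. Cache (LRU->MRU): [pear owl]
  17. access pear: HIT. Cache (LRU->MRU): [owl pear]
  18. access owl: HIT. Cache (LRU->MRU): [pear owl]
  19. access owl: HIT. Cache (LRU->MRU): [pear owl]
  20. access peach: MISS, evict pear. Cache (LRU->MRU): [owl peach]
  21. access peach: HIT. Cache (LRU->MRU): [owl peach]
  22. access peach: HIT. Cache (LRU->MRU): [owl peach]
  23. access peach: HIT. Cache (LRU->MRU): [owl peach]
  24. access lemon: MISS, evict owl. Cache (LRU->MRU): [peach lemon]
  25. access ram: MISS, evict peach. Cache (LRU->MRU): [lemon ram]
  26. access lemon: HIT. Cache (LRU->MRU): [ram lemon]
  27. access peach: MISS, evict ram. Cache (LRU->MRU): [lemon peach]
  28. access owl: MISS, evict lemon. Cache (LRU->MRU): [peach owl]
  29. access owl: HIT. Cache (LRU->MRU): [peach owl]
  30. access pear: MISS, evict peach. Cache (LRU->MRU): [owl pear]
  31. access jay: MISS, evict owl. Cache (LRU->MRU): [pear jay]
  32. access lemon: MISS, evict pear. Cache (LRU->MRU): [jay lemon]
  33. access pear: MISS, evict jay. Cache (LRU->MRU): [lemon pear]
  34. access owl: MISS, evict lemon. Cache (LRU->MRU): [pear owl]
  35. access jay: MISS, evict pear. Cache (LRU->MRU): [owl jay]
  36. access jay: HIT. Cache (LRU->MRU): [owl jay]
  37. access ram: MISS, evict owl. Cache (LRU->MRU): [jay ram]
  38. access pear: MISS, evict jay. Cache (LRU->MRU): [ram pear]
  39. access owl: MISS, evict ram. Cache (LRU->MRU): [pear owl]
  40. access owl: HIT. Cache (LRU->MRU): [pear owl]
Total: 21 hits, 19 misses, 17 evictions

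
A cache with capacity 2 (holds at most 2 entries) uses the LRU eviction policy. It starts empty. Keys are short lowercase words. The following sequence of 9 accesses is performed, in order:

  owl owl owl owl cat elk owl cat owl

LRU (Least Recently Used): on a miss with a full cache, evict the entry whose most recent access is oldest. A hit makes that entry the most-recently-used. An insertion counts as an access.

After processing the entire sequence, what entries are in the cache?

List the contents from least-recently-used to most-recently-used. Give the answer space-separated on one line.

LRU simulation (capacity=2):
  1. access owl: MISS. Cache (LRU->MRU): [owl]
  2. access owl: HIT. Cache (LRU->MRU): [owl]
  3. access owl: HIT. Cache (LRU->MRU): [owl]
  4. access owl: HIT. Cache (LRU->MRU): [owl]
  5. access cat: MISS. Cache (LRU->MRU): [owl cat]
  6. access elk: MISS, evict owl. Cache (LRU->MRU): [cat elk]
  7. access owl: MISS, evict cat. Cache (LRU->MRU): [elk owl]
  8. access cat: MISS, evict elk. Cache (LRU->MRU): [owl cat]
  9. access owl: HIT. Cache (LRU->MRU): [cat owl]
Total: 4 hits, 5 misses, 3 evictions

Answer: cat owl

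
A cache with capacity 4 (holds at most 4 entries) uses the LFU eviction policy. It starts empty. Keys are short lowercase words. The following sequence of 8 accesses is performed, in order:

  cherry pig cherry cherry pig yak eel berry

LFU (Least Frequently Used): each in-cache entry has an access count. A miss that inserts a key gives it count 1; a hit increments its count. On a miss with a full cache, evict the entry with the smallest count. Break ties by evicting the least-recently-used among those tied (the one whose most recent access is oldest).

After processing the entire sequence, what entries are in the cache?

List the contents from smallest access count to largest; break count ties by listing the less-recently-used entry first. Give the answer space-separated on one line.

Answer: eel berry pig cherry

Derivation:
LFU simulation (capacity=4):
  1. access cherry: MISS. Cache: [cherry(c=1)]
  2. access pig: MISS. Cache: [cherry(c=1) pig(c=1)]
  3. access cherry: HIT, count now 2. Cache: [pig(c=1) cherry(c=2)]
  4. access cherry: HIT, count now 3. Cache: [pig(c=1) cherry(c=3)]
  5. access pig: HIT, count now 2. Cache: [pig(c=2) cherry(c=3)]
  6. access yak: MISS. Cache: [yak(c=1) pig(c=2) cherry(c=3)]
  7. access eel: MISS. Cache: [yak(c=1) eel(c=1) pig(c=2) cherry(c=3)]
  8. access berry: MISS, evict yak(c=1). Cache: [eel(c=1) berry(c=1) pig(c=2) cherry(c=3)]
Total: 3 hits, 5 misses, 1 evictions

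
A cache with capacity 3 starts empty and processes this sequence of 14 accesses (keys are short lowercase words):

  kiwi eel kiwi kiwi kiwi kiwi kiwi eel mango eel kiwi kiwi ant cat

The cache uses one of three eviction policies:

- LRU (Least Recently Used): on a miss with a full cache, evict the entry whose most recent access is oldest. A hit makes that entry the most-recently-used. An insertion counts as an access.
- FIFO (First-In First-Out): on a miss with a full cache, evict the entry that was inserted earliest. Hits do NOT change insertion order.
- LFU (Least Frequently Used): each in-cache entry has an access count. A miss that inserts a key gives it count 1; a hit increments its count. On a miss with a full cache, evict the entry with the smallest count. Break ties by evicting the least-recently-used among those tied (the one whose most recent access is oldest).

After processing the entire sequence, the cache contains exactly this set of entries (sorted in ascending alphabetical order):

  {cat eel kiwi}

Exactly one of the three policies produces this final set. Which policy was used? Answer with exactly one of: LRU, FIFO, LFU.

Answer: LFU

Derivation:
Simulating under each policy and comparing final sets:
  LRU: final set = {ant cat kiwi} -> differs
  FIFO: final set = {ant cat mango} -> differs
  LFU: final set = {cat eel kiwi} -> MATCHES target
Only LFU produces the target set.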